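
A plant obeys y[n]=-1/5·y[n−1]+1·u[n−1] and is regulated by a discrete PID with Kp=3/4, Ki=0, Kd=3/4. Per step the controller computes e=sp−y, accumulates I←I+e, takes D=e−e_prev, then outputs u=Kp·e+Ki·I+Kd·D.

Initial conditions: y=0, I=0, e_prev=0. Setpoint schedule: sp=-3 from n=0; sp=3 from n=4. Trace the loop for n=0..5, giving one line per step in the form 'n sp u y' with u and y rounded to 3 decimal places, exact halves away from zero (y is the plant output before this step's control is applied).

0 -3 -4.500 0.000
1 -3 4.500 -4.500
2 -3 -13.725 5.400
3 -3 24.008 -14.805
4 3 -44.807 26.969
5 3 97.777 -50.200

(exact arithmetic carried between steps; '≈' marks a value shown rounded to 6 d.p. or computed from one; I and e_prev carry over from the previous line; the table rounds u and y to 3 d.p., halves away from zero)
n=0: y=0, sp=-3, e=sp−y=-3; I=-3, D=e−e_prev=-3; u=3/4·(-3)+0·(-3)+3/4·(-3)=-4.5; next y=-1/5·0+1·(-4.5)=-4.5
n=1: y=-4.5, sp=-3, e=sp−y=1.5; I=-1.5, D=e−e_prev=4.5; u=3/4·1.5+0·(-1.5)+3/4·4.5=4.5; next y=-1/5·(-4.5)+1·4.5=5.4
n=2: y=5.4, sp=-3, e=sp−y=-8.4; I=-9.9, D=e−e_prev=-9.9; u=3/4·(-8.4)+0·(-9.9)+3/4·(-9.9)=-13.725; next y=-1/5·5.4+1·(-13.725)=-14.805
n=3: y=-14.805, sp=-3, e=sp−y=11.805; I=1.905, D=e−e_prev=20.205; u=3/4·11.805+0·1.905+3/4·20.205=24.0075; next y=-1/5·(-14.805)+1·24.0075=26.9685
n=4: y=26.9685, sp=3, e=sp−y=-23.9685; I=-22.0635, D=e−e_prev=-35.7735; u=3/4·(-23.9685)+0·(-22.0635)+3/4·(-35.7735)=-44.8065; next y=-1/5·26.9685+1·(-44.8065)=-50.2002
n=5: y=-50.2002, sp=3, e=sp−y=53.2002; I=31.1367, D=e−e_prev=77.1687; u=3/4·53.2002+0·31.1367+3/4·77.1687=97.776675; next y=-1/5·(-50.2002)+1·97.776675=107.816715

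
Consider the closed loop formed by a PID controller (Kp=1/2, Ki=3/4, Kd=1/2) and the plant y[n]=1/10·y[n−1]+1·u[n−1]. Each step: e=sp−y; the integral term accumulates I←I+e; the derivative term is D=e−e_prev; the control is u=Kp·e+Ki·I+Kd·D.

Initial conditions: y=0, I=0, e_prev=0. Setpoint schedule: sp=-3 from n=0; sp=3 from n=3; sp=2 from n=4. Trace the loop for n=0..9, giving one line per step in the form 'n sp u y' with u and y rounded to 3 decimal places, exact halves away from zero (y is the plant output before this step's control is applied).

0 -3 -5.250 0.000
1 -3 3.188 -5.250
2 -3 -11.597 2.663
3 3 23.100 -11.331
4 2 -36.170 21.967
5 2 63.899 -33.973
6 2 -102.422 60.502
7 2 175.469 -96.372
8 2 -288.046 165.831
9 2 485.447 -271.462

(exact arithmetic carried between steps; '≈' marks a value shown rounded to 6 d.p. or computed from one; I and e_prev carry over from the previous line; the table rounds u and y to 3 d.p., halves away from zero)
n=0: y=0, sp=-3, e=sp−y=-3; I=-3, D=e−e_prev=-3; u=1/2·(-3)+3/4·(-3)+1/2·(-3)=-5.25; next y=1/10·0+1·(-5.25)=-5.25
n=1: y=-5.25, sp=-3, e=sp−y=2.25; I=-0.75, D=e−e_prev=5.25; u=1/2·2.25+3/4·(-0.75)+1/2·5.25=3.1875; next y=1/10·(-5.25)+1·3.1875=2.6625
n=2: y=2.6625, sp=-3, e=sp−y=-5.6625; I=-6.4125, D=e−e_prev=-7.9125; u=1/2·(-5.6625)+3/4·(-6.4125)+1/2·(-7.9125)=-11.596875; next y=1/10·2.6625+1·(-11.596875)=-11.330625
n=3: y=-11.330625, sp=3, e=sp−y=14.330625; I=7.918125, D=e−e_prev=19.993125; u=1/2·14.330625+3/4·7.918125+1/2·19.993125≈23.100469; next y=1/10·(-11.330625)+1·23.100469≈21.967406
n=4: y≈21.967406, sp=2, e=sp−y≈-19.967406; I≈-12.049281, D=e−e_prev≈-34.298031; u=1/2·(-19.967406)+3/4·(-12.049281)+1/2·(-34.298031)≈-36.169680; next y=1/10·21.967406+1·(-36.169680)≈-33.972939
n=5: y≈-33.972939, sp=2, e=sp−y≈35.972939; I≈23.923658, D=e−e_prev≈55.940345; u=1/2·35.972939+3/4·23.923658+1/2·55.940345≈63.899386; next y=1/10·(-33.972939)+1·63.899386≈60.502092
n=6: y≈60.502092, sp=2, e=sp−y≈-58.502092; I≈-34.578434, D=e−e_prev≈-94.475031; u=1/2·(-58.502092)+3/4·(-34.578434)+1/2·(-94.475031)≈-102.422387; next y=1/10·60.502092+1·(-102.422387)≈-96.372177
n=7: y≈-96.372177, sp=2, e=sp−y≈98.372177; I≈63.793744, D=e−e_prev≈156.874269; u=1/2·98.372177+3/4·63.793744+1/2·156.874269≈175.468531; next y=1/10·(-96.372177)+1·175.468531≈165.831313
n=8: y≈165.831313, sp=2, e=sp−y≈-163.831313; I≈-100.037570, D=e−e_prev≈-262.203491; u=1/2·(-163.831313)+3/4·(-100.037570)+1/2·(-262.203491)≈-288.045579; next y=1/10·165.831313+1·(-288.045579)≈-271.462448
n=9: y≈-271.462448, sp=2, e=sp−y≈273.462448; I≈173.424878, D=e−e_prev≈437.293761; u=1/2·273.462448+3/4·173.424878+1/2·437.293761≈485.446763; next y=1/10·(-271.462448)+1·485.446763≈458.300518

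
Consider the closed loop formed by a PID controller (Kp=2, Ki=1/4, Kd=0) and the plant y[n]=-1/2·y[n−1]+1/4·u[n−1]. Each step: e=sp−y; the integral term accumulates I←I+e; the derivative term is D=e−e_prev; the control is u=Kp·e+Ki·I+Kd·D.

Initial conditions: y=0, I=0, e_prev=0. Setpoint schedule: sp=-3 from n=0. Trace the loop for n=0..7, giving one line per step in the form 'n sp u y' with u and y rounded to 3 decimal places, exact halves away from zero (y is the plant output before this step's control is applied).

0 -3 -6.750 0.000
1 -3 -3.703 -1.688
2 -3 -7.644 -0.082
3 -3 -4.350 -1.870
4 -3 -8.497 -0.153
5 -3 -4.944 -2.048
6 -3 -9.313 -0.212
7 -3 -5.487 -2.222

(exact arithmetic carried between steps; '≈' marks a value shown rounded to 6 d.p. or computed from one; I and e_prev carry over from the previous line; the table rounds u and y to 3 d.p., halves away from zero)
n=0: y=0, sp=-3, e=sp−y=-3; I=-3, D=e−e_prev=-3; u=2·(-3)+1/4·(-3)+0·(-3)=-6.75; next y=-1/2·0+1/4·(-6.75)=-1.6875
n=1: y=-1.6875, sp=-3, e=sp−y=-1.3125; I=-4.3125, D=e−e_prev=1.6875; u=2·(-1.3125)+1/4·(-4.3125)+0·1.6875=-3.703125; next y=-1/2·(-1.6875)+1/4·(-3.703125)≈-0.082031
n=2: y≈-0.082031, sp=-3, e=sp−y≈-2.917969; I≈-7.230469, D=e−e_prev≈-1.605469; u=2·(-2.917969)+1/4·(-7.230469)+0·(-1.605469)≈-7.643555; next y=-1/2·(-0.082031)+1/4·(-7.643555)≈-1.869873
n=3: y≈-1.869873, sp=-3, e=sp−y≈-1.130127; I≈-8.360596, D=e−e_prev≈1.787842; u=2·(-1.130127)+1/4·(-8.360596)+0·1.787842≈-4.350403; next y=-1/2·(-1.869873)+1/4·(-4.350403)≈-0.152664
n=4: y≈-0.152664, sp=-3, e=sp−y≈-2.847336; I≈-11.207932, D=e−e_prev≈-1.717209; u=2·(-2.847336)+1/4·(-11.207932)+0·(-1.717209)≈-8.496655; next y=-1/2·(-0.152664)+1/4·(-8.496655)≈-2.047832
n=5: y≈-2.047832, sp=-3, e=sp−y≈-0.952168; I≈-12.160100, D=e−e_prev≈1.895167; u=2·(-0.952168)+1/4·(-12.160100)+0·1.895167≈-4.944362; next y=-1/2·(-2.047832)+1/4·(-4.944362)≈-0.212175
n=6: y≈-0.212175, sp=-3, e=sp−y≈-2.787825; I≈-14.947925, D=e−e_prev≈-1.835657; u=2·(-2.787825)+1/4·(-14.947925)+0·(-1.835657)≈-9.312632; next y=-1/2·(-0.212175)+1/4·(-9.312632)≈-2.222071
n=7: y≈-2.222071, sp=-3, e=sp−y≈-0.777929; I≈-15.725855, D=e−e_prev≈2.009896; u=2·(-0.777929)+1/4·(-15.725855)+0·2.009896≈-5.487322; next y=-1/2·(-2.222071)+1/4·(-5.487322)≈-0.260795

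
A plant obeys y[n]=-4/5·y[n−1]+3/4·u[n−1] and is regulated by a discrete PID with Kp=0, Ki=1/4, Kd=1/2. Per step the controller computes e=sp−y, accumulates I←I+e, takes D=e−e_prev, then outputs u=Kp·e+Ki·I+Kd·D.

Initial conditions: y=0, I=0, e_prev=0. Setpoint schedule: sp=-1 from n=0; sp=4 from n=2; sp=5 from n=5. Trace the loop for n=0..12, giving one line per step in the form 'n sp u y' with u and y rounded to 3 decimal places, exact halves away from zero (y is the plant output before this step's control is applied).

(exact arithmetic carried between steps; '≈' marks a value shown rounded to 6 d.p. or computed from one; I and e_prev carry over from the previous line; the table rounds u and y to 3 d.p., halves away from zero)
n=0: y=0, sp=-1, e=sp−y=-1; I=-1, D=e−e_prev=-1; u=0·(-1)+1/4·(-1)+1/2·(-1)=-0.75; next y=-4/5·0+3/4·(-0.75)=-0.5625
n=1: y=-0.5625, sp=-1, e=sp−y=-0.4375; I=-1.4375, D=e−e_prev=0.5625; u=0·(-0.4375)+1/4·(-1.4375)+1/2·0.5625=-0.078125; next y=-4/5·(-0.5625)+3/4·(-0.078125)≈0.391406
n=2: y≈0.391406, sp=4, e=sp−y≈3.608594; I≈2.171094, D=e−e_prev≈4.046094; u=0·3.608594+1/4·2.171094+1/2·4.046094≈2.565820; next y=-4/5·0.391406+3/4·2.565820≈1.611240
n=3: y≈1.611240, sp=4, e=sp−y≈2.388760; I≈4.559854, D=e−e_prev≈-1.219834; u=0·2.388760+1/4·4.559854+1/2·(-1.219834)≈0.530046; next y=-4/5·1.611240+3/4·0.530046≈-0.891457
n=4: y≈-0.891457, sp=4, e=sp−y≈4.891457; I≈9.451311, D=e−e_prev≈2.502698; u=0·4.891457+1/4·9.451311+1/2·2.502698≈3.614177; next y=-4/5·(-0.891457)+3/4·3.614177≈3.423798
n=5: y≈3.423798, sp=5, e=sp−y≈1.576202; I≈11.027513, D=e−e_prev≈-3.315256; u=0·1.576202+1/4·11.027513+1/2·(-3.315256)≈1.099250; next y=-4/5·3.423798+3/4·1.099250≈-1.914601
n=6: y≈-1.914601, sp=5, e=sp−y≈6.914601; I≈17.942114, D=e−e_prev≈5.338399; u=0·6.914601+1/4·17.942114+1/2·5.338399≈7.154728; next y=-4/5·(-1.914601)+3/4·7.154728≈6.897727
n=7: y≈6.897727, sp=5, e=sp−y≈-1.897727; I≈16.044387, D=e−e_prev≈-8.812328; u=0·(-1.897727)+1/4·16.044387+1/2·(-8.812328)≈-0.395067; next y=-4/5·6.897727+3/4·(-0.395067)≈-5.814482
n=8: y≈-5.814482, sp=5, e=sp−y≈10.814482; I≈26.858869, D=e−e_prev≈12.712209; u=0·10.814482+1/4·26.858869+1/2·12.712209≈13.070821; next y=-4/5·(-5.814482)+3/4·13.070821≈14.454702
n=9: y≈14.454702, sp=5, e=sp−y≈-9.454702; I≈17.404167, D=e−e_prev≈-20.269183; u=0·(-9.454702)+1/4·17.404167+1/2·(-20.269183)≈-5.783550; next y=-4/5·14.454702+3/4·(-5.783550)≈-15.901424
n=10: y≈-15.901424, sp=5, e=sp−y≈20.901424; I≈38.305591, D=e−e_prev≈30.356125; u=0·20.901424+1/4·38.305591+1/2·30.356125≈24.754460; next y=-4/5·(-15.901424)+3/4·24.754460≈31.286984
n=11: y≈31.286984, sp=5, e=sp−y≈-26.286984; I≈12.018607, D=e−e_prev≈-47.188408; u=0·(-26.286984)+1/4·12.018607+1/2·(-47.188408)≈-20.589552; next y=-4/5·31.286984+3/4·(-20.589552)≈-40.471751
n=12: y≈-40.471751, sp=5, e=sp−y≈45.471751; I≈57.490358, D=e−e_prev≈71.758735; u=0·45.471751+1/4·57.490358+1/2·71.758735≈50.251957; next y=-4/5·(-40.471751)+3/4·50.251957≈70.066369

0 -1 -0.750 0.000
1 -1 -0.078 -0.563
2 4 2.566 0.391
3 4 0.530 1.611
4 4 3.614 -0.891
5 5 1.099 3.424
6 5 7.155 -1.915
7 5 -0.395 6.898
8 5 13.071 -5.814
9 5 -5.784 14.455
10 5 24.754 -15.901
11 5 -20.590 31.287
12 5 50.252 -40.472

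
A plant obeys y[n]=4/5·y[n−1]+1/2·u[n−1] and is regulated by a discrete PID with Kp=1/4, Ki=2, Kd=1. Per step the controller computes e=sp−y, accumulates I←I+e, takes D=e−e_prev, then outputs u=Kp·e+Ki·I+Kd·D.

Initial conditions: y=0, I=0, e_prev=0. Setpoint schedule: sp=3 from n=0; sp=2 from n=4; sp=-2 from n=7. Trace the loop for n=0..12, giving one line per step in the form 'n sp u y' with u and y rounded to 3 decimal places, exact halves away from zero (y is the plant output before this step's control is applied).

0 3 9.750 0.000
1 3 -3.094 4.875
2 3 6.227 2.353
3 3 -3.591 4.996
4 2 0.892 2.202
5 2 -1.324 2.207
6 2 1.854 1.104
7 -2 -12.752 1.810
8 -2 6.233 -4.928
9 -2 -7.981 -0.826
10 -2 6.205 -4.651
11 -2 -5.424 -0.618
12 -2 4.258 -3.207

(exact arithmetic carried between steps; '≈' marks a value shown rounded to 6 d.p. or computed from one; I and e_prev carry over from the previous line; the table rounds u and y to 3 d.p., halves away from zero)
n=0: y=0, sp=3, e=sp−y=3; I=3, D=e−e_prev=3; u=1/4·3+2·3+1·3=9.75; next y=4/5·0+1/2·9.75=4.875
n=1: y=4.875, sp=3, e=sp−y=-1.875; I=1.125, D=e−e_prev=-4.875; u=1/4·(-1.875)+2·1.125+1·(-4.875)=-3.09375; next y=4/5·4.875+1/2·(-3.09375)=2.353125
n=2: y=2.353125, sp=3, e=sp−y=0.646875; I=1.771875, D=e−e_prev=2.521875; u=1/4·0.646875+2·1.771875+1·2.521875≈6.227344; next y=4/5·2.353125+1/2·6.227344≈4.996172
n=3: y≈4.996172, sp=3, e=sp−y≈-1.996172; I≈-0.224297, D=e−e_prev≈-2.643047; u=1/4·(-1.996172)+2·(-0.224297)+1·(-2.643047)≈-3.590684; next y=4/5·4.996172+1/2·(-3.590684)≈2.201596
n=4: y≈2.201596, sp=2, e=sp−y≈-0.201596; I≈-0.425893, D=e−e_prev≈1.794576; u=1/4·(-0.201596)+2·(-0.425893)+1·1.794576≈0.892392; next y=4/5·2.201596+1/2·0.892392≈2.207473
n=5: y≈2.207473, sp=2, e=sp−y≈-0.207473; I≈-0.633365, D=e−e_prev≈-0.005877; u=1/4·(-0.207473)+2·(-0.633365)+1·(-0.005877)≈-1.324475; next y=4/5·2.207473+1/2·(-1.324475)≈1.103740
n=6: y≈1.103740, sp=2, e=sp−y≈0.896260; I≈0.262894, D=e−e_prev≈1.103732; u=1/4·0.896260+2·0.262894+1·1.103732≈1.853586; next y=4/5·1.103740+1/2·1.853586≈1.809785
n=7: y≈1.809785, sp=-2, e=sp−y≈-3.809785; I≈-3.546891, D=e−e_prev≈-4.706045; u=1/4·(-3.809785)+2·(-3.546891)+1·(-4.706045)≈-12.752273; next y=4/5·1.809785+1/2·(-12.752273)≈-4.928308
n=8: y≈-4.928308, sp=-2, e=sp−y≈2.928308; I≈-0.618583, D=e−e_prev≈6.738094; u=1/4·2.928308+2·(-0.618583)+1·6.738094≈6.233005; next y=4/5·(-4.928308)+1/2·6.233005≈-0.826144
n=9: y≈-0.826144, sp=-2, e=sp−y≈-1.173856; I≈-1.792439, D=e−e_prev≈-4.102164; u=1/4·(-1.173856)+2·(-1.792439)+1·(-4.102164)≈-7.980506; next y=4/5·(-0.826144)+1/2·(-7.980506)≈-4.651168
n=10: y≈-4.651168, sp=-2, e=sp−y≈2.651168; I≈0.858729, D=e−e_prev≈3.825024; u=1/4·2.651168+2·0.858729+1·3.825024≈6.205275; next y=4/5·(-4.651168)+1/2·6.205275≈-0.618297
n=11: y≈-0.618297, sp=-2, e=sp−y≈-1.381703; I≈-0.522974, D=e−e_prev≈-4.032871; u=1/4·(-1.381703)+2·(-0.522974)+1·(-4.032871)≈-5.424244; next y=4/5·(-0.618297)+1/2·(-5.424244)≈-3.206760
n=12: y≈-3.206760, sp=-2, e=sp−y≈1.206760; I≈0.683786, D=e−e_prev≈2.588463; u=1/4·1.206760+2·0.683786+1·2.588463≈4.257724; next y=4/5·(-3.206760)+1/2·4.257724≈-0.436545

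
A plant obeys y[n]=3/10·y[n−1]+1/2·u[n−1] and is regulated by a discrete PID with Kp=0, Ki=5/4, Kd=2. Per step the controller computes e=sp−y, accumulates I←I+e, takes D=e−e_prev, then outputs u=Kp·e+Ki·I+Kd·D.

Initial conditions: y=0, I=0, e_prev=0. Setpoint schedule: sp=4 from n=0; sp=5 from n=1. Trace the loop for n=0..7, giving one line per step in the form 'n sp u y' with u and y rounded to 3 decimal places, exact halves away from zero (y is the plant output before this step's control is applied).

(exact arithmetic carried between steps; '≈' marks a value shown rounded to 6 d.p. or computed from one; I and e_prev carry over from the previous line; the table rounds u and y to 3 d.p., halves away from zero)
n=0: y=0, sp=4, e=sp−y=4; I=4, D=e−e_prev=4; u=0·4+5/4·4+2·4=13; next y=3/10·0+1/2·13=6.5
n=1: y=6.5, sp=5, e=sp−y=-1.5; I=2.5, D=e−e_prev=-5.5; u=0·(-1.5)+5/4·2.5+2·(-5.5)=-7.875; next y=3/10·6.5+1/2·(-7.875)=-1.9875
n=2: y=-1.9875, sp=5, e=sp−y=6.9875; I=9.4875, D=e−e_prev=8.4875; u=0·6.9875+5/4·9.4875+2·8.4875=28.834375; next y=3/10·(-1.9875)+1/2·28.834375≈13.820938
n=3: y≈13.820938, sp=5, e=sp−y≈-8.820938; I≈0.666563, D=e−e_prev≈-15.808438; u=0·(-8.820938)+5/4·0.666563+2·(-15.808438)≈-30.783672; next y=3/10·13.820938+1/2·(-30.783672)≈-11.245555
n=4: y≈-11.245555, sp=5, e=sp−y≈16.245555; I≈16.912117, D=e−e_prev≈25.066492; u=0·16.245555+5/4·16.912117+2·25.066492≈71.273131; next y=3/10·(-11.245555)+1/2·71.273131≈32.262899
n=5: y≈32.262899, sp=5, e=sp−y≈-27.262899; I≈-10.350782, D=e−e_prev≈-43.508454; u=0·(-27.262899)+5/4·(-10.350782)+2·(-43.508454)≈-99.955385; next y=3/10·32.262899+1/2·(-99.955385)≈-40.298823
n=6: y≈-40.298823, sp=5, e=sp−y≈45.298823; I≈34.948041, D=e−e_prev≈72.561722; u=0·45.298823+5/4·34.948041+2·72.561722≈188.808494; next y=3/10·(-40.298823)+1/2·188.808494≈82.314600
n=7: y≈82.314600, sp=5, e=sp−y≈-77.314600; I≈-42.366560, D=e−e_prev≈-122.613423; u=0·(-77.314600)+5/4·(-42.366560)+2·(-122.613423)≈-298.185046; next y=3/10·82.314600+1/2·(-298.185046)≈-124.398143

0 4 13.000 0.000
1 5 -7.875 6.500
2 5 28.834 -1.988
3 5 -30.784 13.821
4 5 71.273 -11.246
5 5 -99.955 32.263
6 5 188.808 -40.299
7 5 -298.185 82.315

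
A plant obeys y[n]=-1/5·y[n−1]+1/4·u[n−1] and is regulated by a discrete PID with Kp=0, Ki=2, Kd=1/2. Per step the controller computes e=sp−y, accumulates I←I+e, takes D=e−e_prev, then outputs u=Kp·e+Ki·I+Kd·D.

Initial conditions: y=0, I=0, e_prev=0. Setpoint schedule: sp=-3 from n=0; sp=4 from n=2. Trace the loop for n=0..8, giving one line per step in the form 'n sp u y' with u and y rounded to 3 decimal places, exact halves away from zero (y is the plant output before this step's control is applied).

0 -3 -7.500 0.000
1 -3 -7.313 -1.875
2 4 5.945 -1.453
3 4 5.487 1.777
4 4 13.450 1.016
5 4 13.680 3.159
6 4 17.360 2.788
7 4 17.113 3.782
8 4 18.697 3.522

(exact arithmetic carried between steps; '≈' marks a value shown rounded to 6 d.p. or computed from one; I and e_prev carry over from the previous line; the table rounds u and y to 3 d.p., halves away from zero)
n=0: y=0, sp=-3, e=sp−y=-3; I=-3, D=e−e_prev=-3; u=0·(-3)+2·(-3)+1/2·(-3)=-7.5; next y=-1/5·0+1/4·(-7.5)=-1.875
n=1: y=-1.875, sp=-3, e=sp−y=-1.125; I=-4.125, D=e−e_prev=1.875; u=0·(-1.125)+2·(-4.125)+1/2·1.875=-7.3125; next y=-1/5·(-1.875)+1/4·(-7.3125)=-1.453125
n=2: y=-1.453125, sp=4, e=sp−y=5.453125; I=1.328125, D=e−e_prev=6.578125; u=0·5.453125+2·1.328125+1/2·6.578125≈5.945313; next y=-1/5·(-1.453125)+1/4·5.945313≈1.776953
n=3: y≈1.776953, sp=4, e=sp−y≈2.223047; I≈3.551172, D=e−e_prev≈-3.230078; u=0·2.223047+2·3.551172+1/2·(-3.230078)≈5.487305; next y=-1/5·1.776953+1/4·5.487305≈1.016436
n=4: y≈1.016436, sp=4, e=sp−y≈2.983564; I≈6.534736, D=e−e_prev≈0.760518; u=0·2.983564+2·6.534736+1/2·0.760518≈13.449731; next y=-1/5·1.016436+1/4·13.449731≈3.159146
n=5: y≈3.159146, sp=4, e=sp−y≈0.840854; I≈7.375591, D=e−e_prev≈-2.142710; u=0·0.840854+2·7.375591+1/2·(-2.142710)≈13.679826; next y=-1/5·3.159146+1/4·13.679826≈2.788127
n=6: y≈2.788127, sp=4, e=sp−y≈1.211873; I≈8.587463, D=e−e_prev≈0.371018; u=0·1.211873+2·8.587463+1/2·0.371018≈17.360436; next y=-1/5·2.788127+1/4·17.360436≈3.782483
n=7: y≈3.782483, sp=4, e=sp−y≈0.217517; I≈8.804980, D=e−e_prev≈-0.994356; u=0·0.217517+2·8.804980+1/2·(-0.994356)≈17.112782; next y=-1/5·3.782483+1/4·17.112782≈3.521699
n=8: y≈3.521699, sp=4, e=sp−y≈0.478301; I≈9.283281, D=e−e_prev≈0.260785; u=0·0.478301+2·9.283281+1/2·0.260785≈18.696955; next y=-1/5·3.521699+1/4·18.696955≈3.969899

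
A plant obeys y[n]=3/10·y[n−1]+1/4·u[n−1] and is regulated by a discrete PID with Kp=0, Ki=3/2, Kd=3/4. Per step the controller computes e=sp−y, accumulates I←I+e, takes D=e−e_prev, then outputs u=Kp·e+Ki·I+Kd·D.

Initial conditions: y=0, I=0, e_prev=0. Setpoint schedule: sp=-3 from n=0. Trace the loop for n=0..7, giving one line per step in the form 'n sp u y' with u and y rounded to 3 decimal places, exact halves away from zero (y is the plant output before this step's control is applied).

(exact arithmetic carried between steps; '≈' marks a value shown rounded to 6 d.p. or computed from one; I and e_prev carry over from the previous line; the table rounds u and y to 3 d.p., halves away from zero)
n=0: y=0, sp=-3, e=sp−y=-3; I=-3, D=e−e_prev=-3; u=0·(-3)+3/2·(-3)+3/4·(-3)=-6.75; next y=3/10·0+1/4·(-6.75)=-1.6875
n=1: y=-1.6875, sp=-3, e=sp−y=-1.3125; I=-4.3125, D=e−e_prev=1.6875; u=0·(-1.3125)+3/2·(-4.3125)+3/4·1.6875=-5.203125; next y=3/10·(-1.6875)+1/4·(-5.203125)≈-1.807031
n=2: y≈-1.807031, sp=-3, e=sp−y≈-1.192969; I≈-5.505469, D=e−e_prev≈0.119531; u=0·(-1.192969)+3/2·(-5.505469)+3/4·0.119531≈-8.168555; next y=3/10·(-1.807031)+1/4·(-8.168555)≈-2.584248
n=3: y≈-2.584248, sp=-3, e=sp−y≈-0.415752; I≈-5.921221, D=e−e_prev≈0.777217; u=0·(-0.415752)+3/2·(-5.921221)+3/4·0.777217≈-8.298918; next y=3/10·(-2.584248)+1/4·(-8.298918)≈-2.850004
n=4: y≈-2.850004, sp=-3, e=sp−y≈-0.149996; I≈-6.071217, D=e−e_prev≈0.265756; u=0·(-0.149996)+3/2·(-6.071217)+3/4·0.265756≈-8.907508; next y=3/10·(-2.850004)+1/4·(-8.907508)≈-3.081878
n=5: y≈-3.081878, sp=-3, e=sp−y≈0.081878; I≈-5.989338, D=e−e_prev≈0.231874; u=0·0.081878+3/2·(-5.989338)+3/4·0.231874≈-8.810102; next y=3/10·(-3.081878)+1/4·(-8.810102)≈-3.127089
n=6: y≈-3.127089, sp=-3, e=sp−y≈0.127089; I≈-5.862249, D=e−e_prev≈0.045211; u=0·0.127089+3/2·(-5.862249)+3/4·0.045211≈-8.759466; next y=3/10·(-3.127089)+1/4·(-8.759466)≈-3.127993
n=7: y≈-3.127993, sp=-3, e=sp−y≈0.127993; I≈-5.734256, D=e−e_prev≈0.000904; u=0·0.127993+3/2·(-5.734256)+3/4·0.000904≈-8.600706; next y=3/10·(-3.127993)+1/4·(-8.600706)≈-3.088575

0 -3 -6.750 0.000
1 -3 -5.203 -1.688
2 -3 -8.169 -1.807
3 -3 -8.299 -2.584
4 -3 -8.908 -2.850
5 -3 -8.810 -3.082
6 -3 -8.759 -3.127
7 -3 -8.601 -3.128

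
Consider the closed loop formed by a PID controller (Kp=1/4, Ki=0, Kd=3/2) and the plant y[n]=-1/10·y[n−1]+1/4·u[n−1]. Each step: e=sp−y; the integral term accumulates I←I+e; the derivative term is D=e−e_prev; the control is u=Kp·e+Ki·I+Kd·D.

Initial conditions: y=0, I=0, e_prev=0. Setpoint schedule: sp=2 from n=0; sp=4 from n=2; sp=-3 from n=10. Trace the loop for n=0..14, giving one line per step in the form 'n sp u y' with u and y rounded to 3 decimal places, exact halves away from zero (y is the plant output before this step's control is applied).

(exact arithmetic carried between steps; '≈' marks a value shown rounded to 6 d.p. or computed from one; I and e_prev carry over from the previous line; the table rounds u and y to 3 d.p., halves away from zero)
n=0: y=0, sp=2, e=sp−y=2; I=2, D=e−e_prev=2; u=1/4·2+0·2+3/2·2=3.5; next y=-1/10·0+1/4·3.5=0.875
n=1: y=0.875, sp=2, e=sp−y=1.125; I=3.125, D=e−e_prev=-0.875; u=1/4·1.125+0·3.125+3/2·(-0.875)=-1.03125; next y=-1/10·0.875+1/4·(-1.03125)≈-0.345313
n=2: y≈-0.345313, sp=4, e=sp−y≈4.345313; I≈7.470313, D=e−e_prev≈3.220313; u=1/4·4.345313+0·7.470313+3/2·3.220313≈5.916797; next y=-1/10·(-0.345313)+1/4·5.916797≈1.513730
n=3: y≈1.513730, sp=4, e=sp−y≈2.486270; I≈9.956582, D=e−e_prev≈-1.859043; u=1/4·2.486270+0·9.956582+3/2·(-1.859043)≈-2.166997; next y=-1/10·1.513730+1/4·(-2.166997)≈-0.693122
n=4: y≈-0.693122, sp=4, e=sp−y≈4.693122; I≈14.649704, D=e−e_prev≈2.206853; u=1/4·4.693122+0·14.649704+3/2·2.206853≈4.483560; next y=-1/10·(-0.693122)+1/4·4.483560≈1.190202
n=5: y≈1.190202, sp=4, e=sp−y≈2.809798; I≈17.459502, D=e−e_prev≈-1.883324; u=1/4·2.809798+0·17.459502+3/2·(-1.883324)≈-2.122537; next y=-1/10·1.190202+1/4·(-2.122537)≈-0.649655
n=6: y≈-0.649655, sp=4, e=sp−y≈4.649655; I≈22.109157, D=e−e_prev≈1.839857; u=1/4·4.649655+0·22.109157+3/2·1.839857≈3.922199; next y=-1/10·(-0.649655)+1/4·3.922199≈1.045515
n=7: y≈1.045515, sp=4, e=sp−y≈2.954485; I≈25.063642, D=e−e_prev≈-1.695170; u=1/4·2.954485+0·25.063642+3/2·(-1.695170)≈-1.804133; next y=-1/10·1.045515+1/4·(-1.804133)≈-0.555585
n=8: y≈-0.555585, sp=4, e=sp−y≈4.555585; I≈29.619226, D=e−e_prev≈1.601100; u=1/4·4.555585+0·29.619226+3/2·1.601100≈3.540546; next y=-1/10·(-0.555585)+1/4·3.540546≈0.940695
n=9: y≈0.940695, sp=4, e=sp−y≈3.059305; I≈32.678531, D=e−e_prev≈-1.496280; u=1/4·3.059305+0·32.678531+3/2·(-1.496280)≈-1.479594; next y=-1/10·0.940695+1/4·(-1.479594)≈-0.463968
n=10: y≈-0.463968, sp=-3, e=sp−y≈-2.536032; I≈30.142499, D=e−e_prev≈-5.595337; u=1/4·(-2.536032)+0·30.142499+3/2·(-5.595337)≈-9.027014; next y=-1/10·(-0.463968)+1/4·(-9.027014)≈-2.210357
n=11: y≈-2.210357, sp=-3, e=sp−y≈-0.789643; I≈29.352856, D=e−e_prev≈1.746389; u=1/4·(-0.789643)+0·29.352856+3/2·1.746389≈2.422172; next y=-1/10·(-2.210357)+1/4·2.422172≈0.826579
n=12: y≈0.826579, sp=-3, e=sp−y≈-3.826579; I≈25.526277, D=e−e_prev≈-3.036935; u=1/4·(-3.826579)+0·25.526277+3/2·(-3.036935)≈-5.512048; next y=-1/10·0.826579+1/4·(-5.512048)≈-1.460670
n=13: y≈-1.460670, sp=-3, e=sp−y≈-1.539330; I≈23.986947, D=e−e_prev≈2.287249; u=1/4·(-1.539330)+0·23.986947+3/2·2.287249≈3.046040; next y=-1/10·(-1.460670)+1/4·3.046040≈0.907577
n=14: y≈0.907577, sp=-3, e=sp−y≈-3.907577; I≈20.079370, D=e−e_prev≈-2.368247; u=1/4·(-3.907577)+0·20.079370+3/2·(-2.368247)≈-4.529265; next y=-1/10·0.907577+1/4·(-4.529265)≈-1.223074

0 2 3.500 0.000
1 2 -1.031 0.875
2 4 5.917 -0.345
3 4 -2.167 1.514
4 4 4.484 -0.693
5 4 -2.123 1.190
6 4 3.922 -0.650
7 4 -1.804 1.046
8 4 3.541 -0.556
9 4 -1.480 0.941
10 -3 -9.027 -0.464
11 -3 2.422 -2.210
12 -3 -5.512 0.827
13 -3 3.046 -1.461
14 -3 -4.529 0.908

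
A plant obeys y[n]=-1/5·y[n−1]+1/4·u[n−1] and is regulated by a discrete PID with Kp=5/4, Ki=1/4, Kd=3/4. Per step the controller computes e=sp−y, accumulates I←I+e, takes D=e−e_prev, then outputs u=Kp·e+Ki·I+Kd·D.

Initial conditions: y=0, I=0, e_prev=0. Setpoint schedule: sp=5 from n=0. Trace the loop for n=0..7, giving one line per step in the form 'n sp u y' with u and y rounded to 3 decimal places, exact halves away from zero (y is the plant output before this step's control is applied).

0 5 11.250 0.000
1 5 2.422 2.813
2 5 11.310 0.043
3 5 4.226 2.819
4 5 12.087 0.493
5 5 6.001 2.923
6 5 12.860 0.916
7 5 7.614 3.032

(exact arithmetic carried between steps; '≈' marks a value shown rounded to 6 d.p. or computed from one; I and e_prev carry over from the previous line; the table rounds u and y to 3 d.p., halves away from zero)
n=0: y=0, sp=5, e=sp−y=5; I=5, D=e−e_prev=5; u=5/4·5+1/4·5+3/4·5=11.25; next y=-1/5·0+1/4·11.25=2.8125
n=1: y=2.8125, sp=5, e=sp−y=2.1875; I=7.1875, D=e−e_prev=-2.8125; u=5/4·2.1875+1/4·7.1875+3/4·(-2.8125)=2.421875; next y=-1/5·2.8125+1/4·2.421875≈0.042969
n=2: y≈0.042969, sp=5, e=sp−y≈4.957031; I≈12.144531, D=e−e_prev≈2.769531; u=5/4·4.957031+1/4·12.144531+3/4·2.769531≈11.309570; next y=-1/5·0.042969+1/4·11.309570≈2.818799
n=3: y≈2.818799, sp=5, e=sp−y≈2.181201; I≈14.325732, D=e−e_prev≈-2.775830; u=5/4·2.181201+1/4·14.325732+3/4·(-2.775830)≈4.226062; next y=-1/5·2.818799+1/4·4.226062≈0.492756
n=4: y≈0.492756, sp=5, e=sp−y≈4.507244; I≈18.832977, D=e−e_prev≈2.326043; u=5/4·4.507244+1/4·18.832977+3/4·2.326043≈12.086832; next y=-1/5·0.492756+1/4·12.086832≈2.923157
n=5: y≈2.923157, sp=5, e=sp−y≈2.076843; I≈20.909820, D=e−e_prev≈-2.430401; u=5/4·2.076843+1/4·20.909820+3/4·(-2.430401)≈6.000708; next y=-1/5·2.923157+1/4·6.000708≈0.915546
n=6: y≈0.915546, sp=5, e=sp−y≈4.084454; I≈24.994274, D=e−e_prev≈2.007611; u=5/4·4.084454+1/4·24.994274+3/4·2.007611≈12.859845; next y=-1/5·0.915546+1/4·12.859845≈3.031852
n=7: y≈3.031852, sp=5, e=sp−y≈1.968148; I≈26.962422, D=e−e_prev≈-2.116306; u=5/4·1.968148+1/4·26.962422+3/4·(-2.116306)≈7.613561; next y=-1/5·3.031852+1/4·7.613561≈1.297020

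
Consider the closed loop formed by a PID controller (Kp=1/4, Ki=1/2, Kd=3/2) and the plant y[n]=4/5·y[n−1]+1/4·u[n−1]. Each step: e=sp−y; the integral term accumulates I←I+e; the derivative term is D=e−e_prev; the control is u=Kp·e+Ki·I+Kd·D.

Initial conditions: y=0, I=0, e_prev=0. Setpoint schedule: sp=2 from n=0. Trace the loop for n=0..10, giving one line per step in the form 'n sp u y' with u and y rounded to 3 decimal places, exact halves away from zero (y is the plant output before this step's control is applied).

(exact arithmetic carried between steps; '≈' marks a value shown rounded to 6 d.p. or computed from one; I and e_prev carry over from the previous line; the table rounds u and y to 3 d.p., halves away from zero)
n=0: y=0, sp=2, e=sp−y=2; I=2, D=e−e_prev=2; u=1/4·2+1/2·2+3/2·2=4.5; next y=4/5·0+1/4·4.5=1.125
n=1: y=1.125, sp=2, e=sp−y=0.875; I=2.875, D=e−e_prev=-1.125; u=1/4·0.875+1/2·2.875+3/2·(-1.125)=-0.03125; next y=4/5·1.125+1/4·(-0.03125)≈0.892188
n=2: y≈0.892188, sp=2, e=sp−y≈1.107813; I≈3.982813, D=e−e_prev≈0.232813; u=1/4·1.107813+1/2·3.982813+3/2·0.232813≈2.617578; next y=4/5·0.892188+1/4·2.617578≈1.368145
n=3: y≈1.368145, sp=2, e=sp−y≈0.631855; I≈4.614668, D=e−e_prev≈-0.475957; u=1/4·0.631855+1/2·4.614668+3/2·(-0.475957)≈1.751362; next y=4/5·1.368145+1/4·1.751362≈1.532356
n=4: y≈1.532356, sp=2, e=sp−y≈0.467644; I≈5.082312, D=e−e_prev≈-0.164212; u=1/4·0.467644+1/2·5.082312+3/2·(-0.164212)≈2.411749; next y=4/5·1.532356+1/4·2.411749≈1.828822
n=5: y≈1.828822, sp=2, e=sp−y≈0.171178; I≈5.253489, D=e−e_prev≈-0.296466; u=1/4·0.171178+1/2·5.253489+3/2·(-0.296466)≈2.224840; next y=4/5·1.828822+1/4·2.224840≈2.019268
n=6: y≈2.019268, sp=2, e=sp−y≈-0.019268; I≈5.234222, D=e−e_prev≈-0.190446; u=1/4·(-0.019268)+1/2·5.234222+3/2·(-0.190446)≈2.326626; next y=4/5·2.019268+1/4·2.326626≈2.197071
n=7: y≈2.197071, sp=2, e=sp−y≈-0.197071; I≈5.037151, D=e−e_prev≈-0.177803; u=1/4·(-0.197071)+1/2·5.037151+3/2·(-0.177803)≈2.202604; next y=4/5·2.197071+1/4·2.202604≈2.308307
n=8: y≈2.308307, sp=2, e=sp−y≈-0.308307; I≈4.728844, D=e−e_prev≈-0.111237; u=1/4·(-0.308307)+1/2·4.728844+3/2·(-0.111237)≈2.120490; next y=4/5·2.308307+1/4·2.120490≈2.376768
n=9: y≈2.376768, sp=2, e=sp−y≈-0.376768; I≈4.352075, D=e−e_prev≈-0.068461; u=1/4·(-0.376768)+1/2·4.352075+3/2·(-0.068461)≈1.979154; next y=4/5·2.376768+1/4·1.979154≈2.396203
n=10: y≈2.396203, sp=2, e=sp−y≈-0.396203; I≈3.955872, D=e−e_prev≈-0.019435; u=1/4·(-0.396203)+1/2·3.955872+3/2·(-0.019435)≈1.849733; next y=4/5·2.396203+1/4·1.849733≈2.379396

0 2 4.500 0.000
1 2 -0.031 1.125
2 2 2.618 0.892
3 2 1.751 1.368
4 2 2.412 1.532
5 2 2.225 1.829
6 2 2.327 2.019
7 2 2.203 2.197
8 2 2.120 2.308
9 2 1.979 2.377
10 2 1.850 2.396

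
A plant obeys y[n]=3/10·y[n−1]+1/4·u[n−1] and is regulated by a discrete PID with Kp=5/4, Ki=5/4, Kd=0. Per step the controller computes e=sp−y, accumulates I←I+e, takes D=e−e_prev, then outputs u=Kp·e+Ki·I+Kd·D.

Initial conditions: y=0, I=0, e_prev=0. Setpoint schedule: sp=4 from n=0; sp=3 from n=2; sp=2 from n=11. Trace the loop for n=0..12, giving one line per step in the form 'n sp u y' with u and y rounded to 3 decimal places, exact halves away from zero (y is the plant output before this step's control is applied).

(exact arithmetic carried between steps; '≈' marks a value shown rounded to 6 d.p. or computed from one; I and e_prev carry over from the previous line; the table rounds u and y to 3 d.p., halves away from zero)
n=0: y=0, sp=4, e=sp−y=4; I=4, D=e−e_prev=4; u=5/4·4+5/4·4+0·4=10; next y=3/10·0+1/4·10=2.5
n=1: y=2.5, sp=4, e=sp−y=1.5; I=5.5, D=e−e_prev=-2.5; u=5/4·1.5+5/4·5.5+0·(-2.5)=8.75; next y=3/10·2.5+1/4·8.75=2.9375
n=2: y=2.9375, sp=3, e=sp−y=0.0625; I=5.5625, D=e−e_prev=-1.4375; u=5/4·0.0625+5/4·5.5625+0·(-1.4375)=7.03125; next y=3/10·2.9375+1/4·7.03125≈2.639063
n=3: y≈2.639063, sp=3, e=sp−y≈0.360938; I≈5.923438, D=e−e_prev≈0.298438; u=5/4·0.360938+5/4·5.923438+0·0.298438≈7.855469; next y=3/10·2.639063+1/4·7.855469≈2.755586
n=4: y≈2.755586, sp=3, e=sp−y≈0.244414; I≈6.167852, D=e−e_prev≈-0.116523; u=5/4·0.244414+5/4·6.167852+0·(-0.116523)≈8.015332; next y=3/10·2.755586+1/4·8.015332≈2.830509
n=5: y≈2.830509, sp=3, e=sp−y≈0.169491; I≈6.337343, D=e−e_prev≈-0.074923; u=5/4·0.169491+5/4·6.337343+0·(-0.074923)≈8.133542; next y=3/10·2.830509+1/4·8.133542≈2.882538
n=6: y≈2.882538, sp=3, e=sp−y≈0.117462; I≈6.454805, D=e−e_prev≈-0.052029; u=5/4·0.117462+5/4·6.454805+0·(-0.052029)≈8.215333; next y=3/10·2.882538+1/4·8.215333≈2.918595
n=7: y≈2.918595, sp=3, e=sp−y≈0.081405; I≈6.536210, D=e−e_prev≈-0.036056; u=5/4·0.081405+5/4·6.536210+0·(-0.036056)≈8.272019; next y=3/10·2.918595+1/4·8.272019≈2.943583
n=8: y≈2.943583, sp=3, e=sp−y≈0.056417; I≈6.592627, D=e−e_prev≈-0.024988; u=5/4·0.056417+5/4·6.592627+0·(-0.024988)≈8.311304; next y=3/10·2.943583+1/4·8.311304≈2.960901
n=9: y≈2.960901, sp=3, e=sp−y≈0.039099; I≈6.631726, D=e−e_prev≈-0.017318; u=5/4·0.039099+5/4·6.631726+0·(-0.017318)≈8.338531; next y=3/10·2.960901+1/4·8.338531≈2.972903
n=10: y≈2.972903, sp=3, e=sp−y≈0.027097; I≈6.658823, D=e−e_prev≈-0.012002; u=5/4·0.027097+5/4·6.658823+0·(-0.012002)≈8.357400; next y=3/10·2.972903+1/4·8.357400≈2.981221
n=11: y≈2.981221, sp=2, e=sp−y≈-0.981221; I≈5.677602, D=e−e_prev≈-1.008318; u=5/4·(-0.981221)+5/4·5.677602+0·(-1.008318)≈5.870476; next y=3/10·2.981221+1/4·5.870476≈2.361985
n=12: y≈2.361985, sp=2, e=sp−y≈-0.361985; I≈5.315617, D=e−e_prev≈0.619235; u=5/4·(-0.361985)+5/4·5.315617+0·0.619235≈6.192039; next y=3/10·2.361985+1/4·6.192039≈2.256605

0 4 10.000 0.000
1 4 8.750 2.500
2 3 7.031 2.938
3 3 7.855 2.639
4 3 8.015 2.756
5 3 8.134 2.831
6 3 8.215 2.883
7 3 8.272 2.919
8 3 8.311 2.944
9 3 8.339 2.961
10 3 8.357 2.973
11 2 5.870 2.981
12 2 6.192 2.362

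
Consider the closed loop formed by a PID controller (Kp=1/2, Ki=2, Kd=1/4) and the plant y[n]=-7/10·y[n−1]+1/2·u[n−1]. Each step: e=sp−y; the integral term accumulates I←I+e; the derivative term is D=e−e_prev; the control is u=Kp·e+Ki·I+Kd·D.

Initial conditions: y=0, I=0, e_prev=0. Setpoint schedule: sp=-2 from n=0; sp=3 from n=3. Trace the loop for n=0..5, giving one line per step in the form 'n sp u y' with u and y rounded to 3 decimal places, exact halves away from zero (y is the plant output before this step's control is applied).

(exact arithmetic carried between steps; '≈' marks a value shown rounded to 6 d.p. or computed from one; I and e_prev carry over from the previous line; the table rounds u and y to 3 d.p., halves away from zero)
n=0: y=0, sp=-2, e=sp−y=-2; I=-2, D=e−e_prev=-2; u=1/2·(-2)+2·(-2)+1/4·(-2)=-5.5; next y=-7/10·0+1/2·(-5.5)=-2.75
n=1: y=-2.75, sp=-2, e=sp−y=0.75; I=-1.25, D=e−e_prev=2.75; u=1/2·0.75+2·(-1.25)+1/4·2.75=-1.4375; next y=-7/10·(-2.75)+1/2·(-1.4375)=1.20625
n=2: y=1.20625, sp=-2, e=sp−y=-3.20625; I=-4.45625, D=e−e_prev=-3.95625; u=1/2·(-3.20625)+2·(-4.45625)+1/4·(-3.95625)≈-11.504688; next y=-7/10·1.20625+1/2·(-11.504688)≈-6.596719
n=3: y≈-6.596719, sp=3, e=sp−y≈9.596719; I≈5.140469, D=e−e_prev≈12.802969; u=1/2·9.596719+2·5.140469+1/4·12.802969≈18.280039; next y=-7/10·(-6.596719)+1/2·18.280039≈13.757723
n=4: y≈13.757723, sp=3, e=sp−y≈-10.757723; I≈-5.617254, D=e−e_prev≈-20.354441; u=1/2·(-10.757723)+2·(-5.617254)+1/4·(-20.354441)≈-21.701979; next y=-7/10·13.757723+1/2·(-21.701979)≈-20.481396
n=5: y≈-20.481396, sp=3, e=sp−y≈23.481396; I≈17.864142, D=e−e_prev≈34.239118; u=1/2·23.481396+2·17.864142+1/4·34.239118≈56.028761; next y=-7/10·(-20.481396)+1/2·56.028761≈42.351357

0 -2 -5.500 0.000
1 -2 -1.438 -2.750
2 -2 -11.505 1.206
3 3 18.280 -6.597
4 3 -21.702 13.758
5 3 56.029 -20.481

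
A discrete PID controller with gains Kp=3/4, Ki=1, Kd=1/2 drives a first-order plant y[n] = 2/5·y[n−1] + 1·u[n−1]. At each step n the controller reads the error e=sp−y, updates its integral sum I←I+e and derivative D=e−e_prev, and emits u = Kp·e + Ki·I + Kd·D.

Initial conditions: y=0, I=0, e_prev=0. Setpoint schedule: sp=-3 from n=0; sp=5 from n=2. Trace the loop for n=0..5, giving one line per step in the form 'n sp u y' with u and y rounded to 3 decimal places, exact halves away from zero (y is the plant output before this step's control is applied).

(exact arithmetic carried between steps; '≈' marks a value shown rounded to 6 d.p. or computed from one; I and e_prev carry over from the previous line; the table rounds u and y to 3 d.p., halves away from zero)
n=0: y=0, sp=-3, e=sp−y=-3; I=-3, D=e−e_prev=-3; u=3/4·(-3)+1·(-3)+1/2·(-3)=-6.75; next y=2/5·0+1·(-6.75)=-6.75
n=1: y=-6.75, sp=-3, e=sp−y=3.75; I=0.75, D=e−e_prev=6.75; u=3/4·3.75+1·0.75+1/2·6.75=6.9375; next y=2/5·(-6.75)+1·6.9375=4.2375
n=2: y=4.2375, sp=5, e=sp−y=0.7625; I=1.5125, D=e−e_prev=-2.9875; u=3/4·0.7625+1·1.5125+1/2·(-2.9875)=0.590625; next y=2/5·4.2375+1·0.590625=2.285625
n=3: y=2.285625, sp=5, e=sp−y=2.714375; I=4.226875, D=e−e_prev=1.951875; u=3/4·2.714375+1·4.226875+1/2·1.951875≈7.238594; next y=2/5·2.285625+1·7.238594≈8.152844
n=4: y≈8.152844, sp=5, e=sp−y≈-3.152844; I≈1.074031, D=e−e_prev≈-5.867219; u=3/4·(-3.152844)+1·1.074031+1/2·(-5.867219)≈-4.224211; next y=2/5·8.152844+1·(-4.224211)≈-0.963073
n=5: y≈-0.963073, sp=5, e=sp−y≈5.963073; I≈7.037105, D=e−e_prev≈9.115917; u=3/4·5.963073+1·7.037105+1/2·9.115917≈16.067368; next y=2/5·(-0.963073)+1·16.067368≈15.682139

0 -3 -6.750 0.000
1 -3 6.938 -6.750
2 5 0.591 4.238
3 5 7.239 2.286
4 5 -4.224 8.153
5 5 16.067 -0.963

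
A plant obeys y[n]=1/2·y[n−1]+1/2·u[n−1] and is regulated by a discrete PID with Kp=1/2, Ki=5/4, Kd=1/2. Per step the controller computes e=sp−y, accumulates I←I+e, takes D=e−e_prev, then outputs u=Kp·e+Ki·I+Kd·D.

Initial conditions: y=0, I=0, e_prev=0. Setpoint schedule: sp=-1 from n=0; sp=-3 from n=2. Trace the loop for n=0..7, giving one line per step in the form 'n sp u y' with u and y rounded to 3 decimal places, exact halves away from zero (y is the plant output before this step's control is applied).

0 -1 -2.250 0.000
1 -1 -0.469 -1.125
2 -3 -6.113 -0.797
3 -3 -1.722 -3.455
4 -3 -4.432 -2.589
5 -3 -2.439 -3.510
6 -3 -3.467 -2.975
7 -3 -2.677 -3.221

(exact arithmetic carried between steps; '≈' marks a value shown rounded to 6 d.p. or computed from one; I and e_prev carry over from the previous line; the table rounds u and y to 3 d.p., halves away from zero)
n=0: y=0, sp=-1, e=sp−y=-1; I=-1, D=e−e_prev=-1; u=1/2·(-1)+5/4·(-1)+1/2·(-1)=-2.25; next y=1/2·0+1/2·(-2.25)=-1.125
n=1: y=-1.125, sp=-1, e=sp−y=0.125; I=-0.875, D=e−e_prev=1.125; u=1/2·0.125+5/4·(-0.875)+1/2·1.125=-0.46875; next y=1/2·(-1.125)+1/2·(-0.46875)=-0.796875
n=2: y=-0.796875, sp=-3, e=sp−y=-2.203125; I=-3.078125, D=e−e_prev=-2.328125; u=1/2·(-2.203125)+5/4·(-3.078125)+1/2·(-2.328125)≈-6.113281; next y=1/2·(-0.796875)+1/2·(-6.113281)≈-3.455078
n=3: y≈-3.455078, sp=-3, e=sp−y≈0.455078; I≈-2.623047, D=e−e_prev≈2.658203; u=1/2·0.455078+5/4·(-2.623047)+1/2·2.658203≈-1.722168; next y=1/2·(-3.455078)+1/2·(-1.722168)≈-2.588623
n=4: y≈-2.588623, sp=-3, e=sp−y≈-0.411377; I≈-3.034424, D=e−e_prev≈-0.866455; u=1/2·(-0.411377)+5/4·(-3.034424)+1/2·(-0.866455)≈-4.431946; next y=1/2·(-2.588623)+1/2·(-4.431946)≈-3.510284
n=5: y≈-3.510284, sp=-3, e=sp−y≈0.510284; I≈-2.524139, D=e−e_prev≈0.921661; u=1/2·0.510284+5/4·(-2.524139)+1/2·0.921661≈-2.439201; next y=1/2·(-3.510284)+1/2·(-2.439201)≈-2.974743
n=6: y≈-2.974743, sp=-3, e=sp−y≈-0.025257; I≈-2.549397, D=e−e_prev≈-0.535542; u=1/2·(-0.025257)+5/4·(-2.549397)+1/2·(-0.535542)≈-3.467145; next y=1/2·(-2.974743)+1/2·(-3.467145)≈-3.220944
n=7: y≈-3.220944, sp=-3, e=sp−y≈0.220944; I≈-2.328453, D=e−e_prev≈0.246201; u=1/2·0.220944+5/4·(-2.328453)+1/2·0.246201≈-2.676993; next y=1/2·(-3.220944)+1/2·(-2.676993)≈-2.948969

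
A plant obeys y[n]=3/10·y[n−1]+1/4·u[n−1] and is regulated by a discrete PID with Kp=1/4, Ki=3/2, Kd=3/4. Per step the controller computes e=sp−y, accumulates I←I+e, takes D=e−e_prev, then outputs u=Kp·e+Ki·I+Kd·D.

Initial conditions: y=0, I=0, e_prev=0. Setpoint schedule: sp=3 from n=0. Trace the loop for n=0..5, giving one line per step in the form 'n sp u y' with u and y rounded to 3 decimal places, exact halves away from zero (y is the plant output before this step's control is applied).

(exact arithmetic carried between steps; '≈' marks a value shown rounded to 6 d.p. or computed from one; I and e_prev carry over from the previous line; the table rounds u and y to 3 d.p., halves away from zero)
n=0: y=0, sp=3, e=sp−y=3; I=3, D=e−e_prev=3; u=1/4·3+3/2·3+3/4·3=7.5; next y=3/10·0+1/4·7.5=1.875
n=1: y=1.875, sp=3, e=sp−y=1.125; I=4.125, D=e−e_prev=-1.875; u=1/4·1.125+3/2·4.125+3/4·(-1.875)=5.0625; next y=3/10·1.875+1/4·5.0625=1.828125
n=2: y=1.828125, sp=3, e=sp−y=1.171875; I=5.296875, D=e−e_prev=0.046875; u=1/4·1.171875+3/2·5.296875+3/4·0.046875≈8.273438; next y=3/10·1.828125+1/4·8.273438≈2.616797
n=3: y≈2.616797, sp=3, e=sp−y≈0.383203; I≈5.680078, D=e−e_prev≈-0.788672; u=1/4·0.383203+3/2·5.680078+3/4·(-0.788672)≈8.024414; next y=3/10·2.616797+1/4·8.024414≈2.791143
n=4: y≈2.791143, sp=3, e=sp−y≈0.208857; I≈5.888936, D=e−e_prev≈-0.174346; u=1/4·0.208857+3/2·5.888936+3/4·(-0.174346)≈8.754858; next y=3/10·2.791143+1/4·8.754858≈3.026057
n=5: y≈3.026057, sp=3, e=sp−y≈-0.026057; I≈5.862878, D=e−e_prev≈-0.234915; u=1/4·(-0.026057)+3/2·5.862878+3/4·(-0.234915)≈8.611617; next y=3/10·3.026057+1/4·8.611617≈3.060721

0 3 7.500 0.000
1 3 5.063 1.875
2 3 8.273 1.828
3 3 8.024 2.617
4 3 8.755 2.791
5 3 8.612 3.026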